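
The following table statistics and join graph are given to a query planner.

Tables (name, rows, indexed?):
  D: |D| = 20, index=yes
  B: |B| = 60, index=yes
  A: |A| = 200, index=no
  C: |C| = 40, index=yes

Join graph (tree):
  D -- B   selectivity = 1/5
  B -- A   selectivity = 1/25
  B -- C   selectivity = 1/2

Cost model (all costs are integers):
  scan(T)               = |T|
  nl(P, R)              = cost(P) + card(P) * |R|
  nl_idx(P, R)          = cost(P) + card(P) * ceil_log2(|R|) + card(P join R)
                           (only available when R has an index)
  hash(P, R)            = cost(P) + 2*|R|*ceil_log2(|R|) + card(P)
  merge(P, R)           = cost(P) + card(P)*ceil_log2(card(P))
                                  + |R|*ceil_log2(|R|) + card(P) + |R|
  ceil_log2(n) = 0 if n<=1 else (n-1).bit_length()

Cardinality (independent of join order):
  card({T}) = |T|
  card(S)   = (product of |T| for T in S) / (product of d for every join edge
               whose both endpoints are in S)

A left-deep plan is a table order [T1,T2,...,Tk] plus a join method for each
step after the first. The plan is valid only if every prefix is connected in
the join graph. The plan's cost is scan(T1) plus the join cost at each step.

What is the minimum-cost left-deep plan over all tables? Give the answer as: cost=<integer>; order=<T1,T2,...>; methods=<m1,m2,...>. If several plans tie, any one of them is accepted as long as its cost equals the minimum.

Selinger DP (subsets sized 1..n):
  {D}: scan cost=20, card=20
  {B}: scan cost=60, card=60
  {A}: scan cost=200, card=200
  {C}: scan cost=40, card=40
  {BD}: card=240; try (D,hash)→320, (B,nl_idx)→380, (B,merge)→560, (D,merge)→600, (D,nl_idx)→600, (B,hash)→760 …(+2); best=320 via (D,hash)
  {AB}: card=480; try (B,hash)→1120, (B,nl_idx)→1880, (A,merge)→2280, (B,merge)→2420, (A,hash)→3320, (A,nl)→12060 …(+1); best=1120 via (B,hash)
  {BC}: card=1200; try (C,hash)→600, (B,merge)→740, (C,merge)→760, (B,hash)→800, (B,nl_idx)→1480, (C,nl_idx)→1620 …(+2); best=600 via (C,hash)
  {ABD}: card=1920; try (D,hash)→1800, (A,hash)→3760, (A,merge)→4280, (D,nl_idx)→5440, (D,merge)→6040, (D,nl)→10720 …(+1); best=1800 via (D,hash)
  {BCD}: card=4800; try (C,hash)→1040, (D,hash)→2000, (C,merge)→2760, (C,nl_idx)→6560, (C,nl)→9920, (D,nl_idx)→11400 …(+2); best=1040 via (C,hash)
  {ABC}: card=9600; try (C,hash)→2080, (A,hash)→5000, (C,merge)→6200, (C,nl_idx)→13600, (A,merge)→16800, (C,nl)→20320 …(+1); best=2080 via (C,hash)
  {ABCD}: card=38400; try (C,hash)→4200, (A,hash)→9040, (D,hash)→11880, (C,merge)→25120, (C,nl_idx)→51720, (A,merge)→70040 …(+5); best=4200 via (C,hash)

cost=4200; order=A,B,D,C; methods=hash,hash,hash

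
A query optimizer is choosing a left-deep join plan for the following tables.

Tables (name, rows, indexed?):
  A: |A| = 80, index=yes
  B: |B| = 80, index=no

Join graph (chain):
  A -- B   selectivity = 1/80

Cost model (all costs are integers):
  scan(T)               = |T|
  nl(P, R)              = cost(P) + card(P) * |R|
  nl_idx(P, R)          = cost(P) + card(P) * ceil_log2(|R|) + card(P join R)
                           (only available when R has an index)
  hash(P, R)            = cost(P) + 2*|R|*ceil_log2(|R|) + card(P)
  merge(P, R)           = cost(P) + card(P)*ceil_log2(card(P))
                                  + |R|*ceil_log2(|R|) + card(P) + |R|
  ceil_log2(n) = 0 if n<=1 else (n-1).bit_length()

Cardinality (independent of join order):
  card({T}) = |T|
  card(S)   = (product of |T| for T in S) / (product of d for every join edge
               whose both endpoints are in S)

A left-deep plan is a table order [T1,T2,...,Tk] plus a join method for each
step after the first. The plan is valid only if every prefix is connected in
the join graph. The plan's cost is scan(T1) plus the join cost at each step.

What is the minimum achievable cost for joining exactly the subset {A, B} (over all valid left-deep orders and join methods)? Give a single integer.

Selinger DP over subsets of {A,B}:
  {A}: scan cost=80, card=80
  {B}: scan cost=80, card=80
  {AB}: card=80; try (A,nl_idx)→720, (B,hash)→1280, (A,hash)→1280, (B,merge)→1360, (A,merge)→1360, (B,nl)→6480 …(+1); best=720 via (A,nl_idx)

720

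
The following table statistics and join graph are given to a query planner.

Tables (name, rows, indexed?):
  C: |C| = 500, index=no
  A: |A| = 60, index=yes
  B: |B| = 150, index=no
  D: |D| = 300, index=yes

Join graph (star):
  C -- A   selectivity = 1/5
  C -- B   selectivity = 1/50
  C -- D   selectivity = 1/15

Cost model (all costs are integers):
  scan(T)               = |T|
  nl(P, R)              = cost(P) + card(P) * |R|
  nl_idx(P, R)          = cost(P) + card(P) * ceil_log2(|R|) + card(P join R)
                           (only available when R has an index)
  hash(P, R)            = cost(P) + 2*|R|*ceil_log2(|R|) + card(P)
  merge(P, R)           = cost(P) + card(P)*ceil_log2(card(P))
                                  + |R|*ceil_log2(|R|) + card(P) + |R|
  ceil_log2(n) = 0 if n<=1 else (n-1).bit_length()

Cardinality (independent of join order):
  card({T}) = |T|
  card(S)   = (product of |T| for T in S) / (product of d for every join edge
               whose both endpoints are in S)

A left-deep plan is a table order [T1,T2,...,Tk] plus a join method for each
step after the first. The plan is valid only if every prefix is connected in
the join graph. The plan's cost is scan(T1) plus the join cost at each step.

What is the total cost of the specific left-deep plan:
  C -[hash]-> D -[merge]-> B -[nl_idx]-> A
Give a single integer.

697750

step 1: scan C: cost=500, card=500
step 2: join D via hash
    card(P join D) = 500*300/(15) = 10000
    cost = 500 + 2*300*9 + 500 = 6400
step 3: join B via merge
    card(P join B) = 10000*150/(50) = 30000
    cost = 6400 + 10000*14 + 150*8 + 10000 + 150 = 157750
step 4: join A via nl_idx
    card(P join A) = 30000*60/(5) = 360000
    cost = 157750 + 30000*6 + 360000 = 697750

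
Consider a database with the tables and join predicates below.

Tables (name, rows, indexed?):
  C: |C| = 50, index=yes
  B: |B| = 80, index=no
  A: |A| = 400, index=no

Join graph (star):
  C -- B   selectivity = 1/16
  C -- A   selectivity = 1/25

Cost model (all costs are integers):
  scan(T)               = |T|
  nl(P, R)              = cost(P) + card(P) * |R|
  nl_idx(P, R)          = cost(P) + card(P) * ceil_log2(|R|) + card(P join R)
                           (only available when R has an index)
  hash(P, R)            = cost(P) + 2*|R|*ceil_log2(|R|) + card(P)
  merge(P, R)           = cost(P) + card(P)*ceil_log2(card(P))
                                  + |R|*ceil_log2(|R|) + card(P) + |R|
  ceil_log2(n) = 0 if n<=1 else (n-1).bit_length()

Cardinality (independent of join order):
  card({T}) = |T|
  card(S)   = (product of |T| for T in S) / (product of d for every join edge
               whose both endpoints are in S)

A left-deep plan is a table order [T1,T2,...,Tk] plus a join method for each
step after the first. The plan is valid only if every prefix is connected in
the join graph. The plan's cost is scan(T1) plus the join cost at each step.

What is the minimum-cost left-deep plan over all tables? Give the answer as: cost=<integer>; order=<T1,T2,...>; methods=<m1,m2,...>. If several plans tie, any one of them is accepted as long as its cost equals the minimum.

cost=3320; order=A,C,B; methods=hash,hash

Selinger DP (subsets sized 1..n):
  {C}: scan cost=50, card=50
  {B}: scan cost=80, card=80
  {A}: scan cost=400, card=400
  {BC}: card=250; try (C,hash)→760, (C,nl_idx)→810, (B,merge)→1040, (C,merge)→1070, (B,hash)→1220, (B,nl)→4050 …(+1); best=760 via (C,hash)
  {AC}: card=800; try (C,hash)→1400, (C,nl_idx)→3600, (A,merge)→4400, (C,merge)→4750, (A,hash)→7300, (A,nl)→20050 …(+1); best=1400 via (C,hash)
  {ABC}: card=4000; try (B,hash)→3320, (A,merge)→7010, (A,hash)→8210, (B,merge)→10840, (B,nl)→65400, (A,nl)→100760; best=3320 via (B,hash)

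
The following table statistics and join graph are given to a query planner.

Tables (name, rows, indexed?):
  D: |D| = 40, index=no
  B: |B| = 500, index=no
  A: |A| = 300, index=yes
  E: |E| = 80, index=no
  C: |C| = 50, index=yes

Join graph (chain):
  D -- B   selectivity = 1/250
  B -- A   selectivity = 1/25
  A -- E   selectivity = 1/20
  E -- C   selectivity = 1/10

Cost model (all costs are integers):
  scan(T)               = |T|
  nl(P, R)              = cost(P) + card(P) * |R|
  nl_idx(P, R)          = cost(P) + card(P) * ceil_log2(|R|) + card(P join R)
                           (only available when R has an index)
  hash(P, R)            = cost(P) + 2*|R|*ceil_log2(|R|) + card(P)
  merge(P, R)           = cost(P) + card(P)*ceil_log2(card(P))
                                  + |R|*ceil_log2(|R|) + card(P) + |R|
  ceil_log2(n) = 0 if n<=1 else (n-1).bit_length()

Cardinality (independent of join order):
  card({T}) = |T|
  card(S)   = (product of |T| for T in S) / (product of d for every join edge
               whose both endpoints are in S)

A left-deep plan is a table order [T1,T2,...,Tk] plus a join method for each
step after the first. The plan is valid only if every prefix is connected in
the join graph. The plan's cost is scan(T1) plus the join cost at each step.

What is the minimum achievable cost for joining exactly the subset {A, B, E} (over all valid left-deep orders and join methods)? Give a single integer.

Selinger DP over subsets of {A,B,E}:
  {B}: scan cost=500, card=500
  {A}: scan cost=300, card=300
  {E}: scan cost=80, card=80
  {AB}: card=6000; try (A,hash)→6400, (B,merge)→8300, (A,merge)→8500, (B,hash)→9600, (A,nl_idx)→11000, (B,nl)→150300 …(+1); best=6400 via (A,hash)
  {AE}: card=1200; try (E,hash)→1720, (A,nl_idx)→2000, (A,merge)→3720, (E,merge)→3940, (A,hash)→5560, (A,nl)→24080 …(+1); best=1720 via (E,hash)
  {ABE}: card=24000; try (B,hash)→11920, (E,hash)→13520, (B,merge)→21120, (E,merge)→91040, (E,nl)→486400, (B,nl)→601720; best=11920 via (B,hash)

11920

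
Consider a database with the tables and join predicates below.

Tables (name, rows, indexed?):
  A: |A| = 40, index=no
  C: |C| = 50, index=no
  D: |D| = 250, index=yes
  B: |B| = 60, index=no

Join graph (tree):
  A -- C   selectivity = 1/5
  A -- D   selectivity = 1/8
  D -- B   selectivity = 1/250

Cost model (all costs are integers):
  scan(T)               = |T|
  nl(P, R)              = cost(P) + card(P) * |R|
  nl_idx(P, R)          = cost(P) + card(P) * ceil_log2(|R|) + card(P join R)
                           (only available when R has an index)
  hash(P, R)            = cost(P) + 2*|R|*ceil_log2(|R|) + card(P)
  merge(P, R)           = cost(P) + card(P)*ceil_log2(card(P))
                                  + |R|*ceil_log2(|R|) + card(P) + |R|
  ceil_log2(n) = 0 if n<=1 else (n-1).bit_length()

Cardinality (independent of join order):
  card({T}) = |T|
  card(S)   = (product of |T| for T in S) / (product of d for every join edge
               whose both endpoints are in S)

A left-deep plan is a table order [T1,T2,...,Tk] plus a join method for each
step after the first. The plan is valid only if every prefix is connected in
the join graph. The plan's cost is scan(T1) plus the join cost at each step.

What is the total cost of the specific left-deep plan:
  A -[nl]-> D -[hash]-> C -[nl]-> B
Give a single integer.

step 1: scan A: cost=40, card=40
step 2: join D via nl
    card(P join D) = 40*250/(8) = 1250
    cost = 40 + 40*250 = 10040
step 3: join C via hash
    card(P join C) = 1250*50/(5) = 12500
    cost = 10040 + 2*50*6 + 1250 = 11890
step 4: join B via nl
    card(P join B) = 12500*60/(250) = 3000
    cost = 11890 + 12500*60 = 761890

761890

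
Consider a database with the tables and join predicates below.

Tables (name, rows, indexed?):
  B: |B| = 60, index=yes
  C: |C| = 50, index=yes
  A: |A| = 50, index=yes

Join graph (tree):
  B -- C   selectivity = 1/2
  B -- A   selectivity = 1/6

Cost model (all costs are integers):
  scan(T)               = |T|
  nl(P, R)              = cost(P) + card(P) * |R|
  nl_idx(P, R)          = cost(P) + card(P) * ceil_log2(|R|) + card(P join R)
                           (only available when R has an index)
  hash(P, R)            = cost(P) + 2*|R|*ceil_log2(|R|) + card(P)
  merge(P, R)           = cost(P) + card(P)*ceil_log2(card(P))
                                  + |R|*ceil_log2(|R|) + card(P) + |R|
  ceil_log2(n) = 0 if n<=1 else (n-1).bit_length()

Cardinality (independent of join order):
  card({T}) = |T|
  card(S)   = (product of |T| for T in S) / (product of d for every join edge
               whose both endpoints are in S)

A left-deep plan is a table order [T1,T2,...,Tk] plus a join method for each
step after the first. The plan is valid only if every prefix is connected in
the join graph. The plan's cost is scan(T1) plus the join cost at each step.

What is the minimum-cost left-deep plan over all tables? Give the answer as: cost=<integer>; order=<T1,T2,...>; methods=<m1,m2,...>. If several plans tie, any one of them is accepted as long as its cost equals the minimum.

Selinger DP (subsets sized 1..n):
  {B}: scan cost=60, card=60
  {C}: scan cost=50, card=50
  {A}: scan cost=50, card=50
  {BC}: card=1500; try (C,hash)→720, (B,hash)→820, (B,merge)→820, (C,merge)→830, (B,nl_idx)→1850, (C,nl_idx)→1920 …(+2); best=720 via (C,hash)
  {AB}: card=500; try (A,hash)→720, (B,hash)→820, (B,merge)→820, (A,merge)→830, (B,nl_idx)→850, (A,nl_idx)→920 …(+2); best=720 via (A,hash)
  {ABC}: card=12500; try (C,hash)→1820, (A,hash)→2820, (C,merge)→6070, (C,nl_idx)→16220, (A,merge)→19070, (A,nl_idx)→22220 …(+2); best=1820 via (C,hash)

cost=1820; order=B,A,C; methods=hash,hash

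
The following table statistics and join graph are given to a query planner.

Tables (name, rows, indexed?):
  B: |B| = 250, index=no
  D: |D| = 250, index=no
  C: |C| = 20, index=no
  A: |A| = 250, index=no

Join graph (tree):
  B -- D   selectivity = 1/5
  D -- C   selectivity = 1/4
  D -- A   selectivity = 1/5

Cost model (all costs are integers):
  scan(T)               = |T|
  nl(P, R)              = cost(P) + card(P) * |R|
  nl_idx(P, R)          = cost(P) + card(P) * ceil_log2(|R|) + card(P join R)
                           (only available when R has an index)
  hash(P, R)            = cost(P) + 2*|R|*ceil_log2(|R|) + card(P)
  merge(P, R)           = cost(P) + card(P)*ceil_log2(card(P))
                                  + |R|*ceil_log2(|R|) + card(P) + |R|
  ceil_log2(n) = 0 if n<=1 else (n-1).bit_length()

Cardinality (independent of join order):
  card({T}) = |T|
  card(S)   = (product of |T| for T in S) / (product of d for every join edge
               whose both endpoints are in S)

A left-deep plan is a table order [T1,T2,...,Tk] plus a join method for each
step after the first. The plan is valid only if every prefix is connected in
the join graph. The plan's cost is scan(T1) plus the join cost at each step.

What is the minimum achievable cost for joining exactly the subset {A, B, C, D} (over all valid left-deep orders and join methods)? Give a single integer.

72450

Selinger DP over subsets of {A,B,C,D}:
  {B}: scan cost=250, card=250
  {D}: scan cost=250, card=250
  {C}: scan cost=20, card=20
  {A}: scan cost=250, card=250
  {BD}: card=12500; try (D,hash)→4500, (B,hash)→4500, (D,merge)→4750, (B,merge)→4750, (D,nl)→62750, (B,nl)→62750; best=4500 via (D,hash)
  {CD}: card=1250; try (C,hash)→700, (D,merge)→2390, (C,merge)→2620, (D,hash)→4040, (D,nl)→5020, (C,nl)→5250; best=700 via (C,hash)
  {AD}: card=12500; try (D,hash)→4500, (A,hash)→4500, (D,merge)→4750, (A,merge)→4750, (D,nl)→62750, (A,nl)→62750; best=4500 via (D,hash)
  {BCD}: card=62500; try (B,hash)→5950, (C,hash)→17200, (B,merge)→17950, (C,merge)→192120, (C,nl)→254500, (B,nl)→313200; best=5950 via (B,hash)
  {ABD}: card=625000; try (B,hash)→21000, (A,hash)→21000, (B,merge)→194250, (A,merge)→194250, (B,nl)→3129500, (A,nl)→3129500; best=21000 via (B,hash)
  {ACD}: card=62500; try (A,hash)→5950, (C,hash)→17200, (A,merge)→17950, (C,merge)→192120, (C,nl)→254500, (A,nl)→313200; best=5950 via (A,hash)
  {ABCD}: card=3125000; try (B,hash)→72450, (A,hash)→72450, (C,hash)→646200, (B,merge)→1070700, (A,merge)→1070700, (C,nl)→12521000 …(+3); best=72450 via (B,hash)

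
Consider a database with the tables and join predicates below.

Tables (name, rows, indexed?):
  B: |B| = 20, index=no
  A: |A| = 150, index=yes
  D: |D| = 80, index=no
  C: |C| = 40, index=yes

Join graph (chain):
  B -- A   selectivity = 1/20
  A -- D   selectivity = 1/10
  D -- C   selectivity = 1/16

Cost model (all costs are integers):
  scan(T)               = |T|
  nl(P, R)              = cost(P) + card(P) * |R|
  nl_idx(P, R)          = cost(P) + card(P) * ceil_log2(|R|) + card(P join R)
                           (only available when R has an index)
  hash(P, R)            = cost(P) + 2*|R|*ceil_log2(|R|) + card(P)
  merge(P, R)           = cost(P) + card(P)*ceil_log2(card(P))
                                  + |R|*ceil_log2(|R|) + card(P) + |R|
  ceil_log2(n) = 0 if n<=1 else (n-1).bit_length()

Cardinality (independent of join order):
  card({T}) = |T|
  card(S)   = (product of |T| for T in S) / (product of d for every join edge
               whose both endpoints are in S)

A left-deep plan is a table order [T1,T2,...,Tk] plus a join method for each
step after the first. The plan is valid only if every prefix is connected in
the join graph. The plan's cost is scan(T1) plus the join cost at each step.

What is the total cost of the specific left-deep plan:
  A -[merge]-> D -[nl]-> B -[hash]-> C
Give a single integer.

27820

step 1: scan A: cost=150, card=150
step 2: join D via merge
    card(P join D) = 150*80/(10) = 1200
    cost = 150 + 150*8 + 80*7 + 150 + 80 = 2140
step 3: join B via nl
    card(P join B) = 1200*20/(20) = 1200
    cost = 2140 + 1200*20 = 26140
step 4: join C via hash
    card(P join C) = 1200*40/(16) = 3000
    cost = 26140 + 2*40*6 + 1200 = 27820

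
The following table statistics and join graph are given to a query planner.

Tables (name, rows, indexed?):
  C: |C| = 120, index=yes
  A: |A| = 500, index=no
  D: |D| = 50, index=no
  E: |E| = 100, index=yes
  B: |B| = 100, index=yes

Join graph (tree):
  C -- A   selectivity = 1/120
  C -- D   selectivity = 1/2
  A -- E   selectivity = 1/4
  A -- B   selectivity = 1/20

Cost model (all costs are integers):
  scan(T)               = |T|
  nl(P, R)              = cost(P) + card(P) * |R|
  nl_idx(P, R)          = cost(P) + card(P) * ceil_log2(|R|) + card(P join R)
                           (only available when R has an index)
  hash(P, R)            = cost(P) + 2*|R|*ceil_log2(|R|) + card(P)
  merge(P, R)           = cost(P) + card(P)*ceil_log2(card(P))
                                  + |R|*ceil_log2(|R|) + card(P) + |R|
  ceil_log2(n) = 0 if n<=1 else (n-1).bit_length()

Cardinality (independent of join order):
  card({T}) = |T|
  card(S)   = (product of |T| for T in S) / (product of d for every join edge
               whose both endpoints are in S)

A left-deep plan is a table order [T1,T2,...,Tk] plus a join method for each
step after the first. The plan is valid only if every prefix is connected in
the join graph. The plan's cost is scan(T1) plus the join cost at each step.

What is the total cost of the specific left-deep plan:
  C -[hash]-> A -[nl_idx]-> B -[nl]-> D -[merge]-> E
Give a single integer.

1203540

step 1: scan C: cost=120, card=120
step 2: join A via hash
    card(P join A) = 120*500/(120) = 500
    cost = 120 + 2*500*9 + 120 = 9240
step 3: join B via nl_idx
    card(P join B) = 500*100/(20) = 2500
    cost = 9240 + 500*7 + 2500 = 15240
step 4: join D via nl
    card(P join D) = 2500*50/(2) = 62500
    cost = 15240 + 2500*50 = 140240
step 5: join E via merge
    card(P join E) = 62500*100/(4) = 1562500
    cost = 140240 + 62500*16 + 100*7 + 62500 + 100 = 1203540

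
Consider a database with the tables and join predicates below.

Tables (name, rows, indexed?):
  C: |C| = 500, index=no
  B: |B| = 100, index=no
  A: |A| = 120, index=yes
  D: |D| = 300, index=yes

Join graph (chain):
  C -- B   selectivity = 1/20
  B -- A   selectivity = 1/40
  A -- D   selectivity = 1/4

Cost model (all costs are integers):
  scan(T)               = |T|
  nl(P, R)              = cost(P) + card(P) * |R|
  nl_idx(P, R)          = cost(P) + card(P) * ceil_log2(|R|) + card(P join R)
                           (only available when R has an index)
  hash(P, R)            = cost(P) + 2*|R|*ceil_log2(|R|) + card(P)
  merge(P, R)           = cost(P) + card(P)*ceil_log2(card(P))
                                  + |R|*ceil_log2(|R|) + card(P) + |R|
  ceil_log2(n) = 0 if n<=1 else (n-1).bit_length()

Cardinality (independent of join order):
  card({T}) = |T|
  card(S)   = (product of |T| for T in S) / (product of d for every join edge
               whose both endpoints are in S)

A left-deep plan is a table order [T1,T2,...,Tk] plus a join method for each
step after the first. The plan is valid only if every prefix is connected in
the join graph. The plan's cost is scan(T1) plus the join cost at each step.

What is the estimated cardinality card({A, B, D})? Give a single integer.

22500

Tables in S: A(120), B(100), D(300)
Edges inside S: B-A(d=40), A-D(d=4)
numerator = 120 * 100 * 300 = 3600000
denominator = 40 * 4 = 160
card(S) = 3600000 / 160 = 22500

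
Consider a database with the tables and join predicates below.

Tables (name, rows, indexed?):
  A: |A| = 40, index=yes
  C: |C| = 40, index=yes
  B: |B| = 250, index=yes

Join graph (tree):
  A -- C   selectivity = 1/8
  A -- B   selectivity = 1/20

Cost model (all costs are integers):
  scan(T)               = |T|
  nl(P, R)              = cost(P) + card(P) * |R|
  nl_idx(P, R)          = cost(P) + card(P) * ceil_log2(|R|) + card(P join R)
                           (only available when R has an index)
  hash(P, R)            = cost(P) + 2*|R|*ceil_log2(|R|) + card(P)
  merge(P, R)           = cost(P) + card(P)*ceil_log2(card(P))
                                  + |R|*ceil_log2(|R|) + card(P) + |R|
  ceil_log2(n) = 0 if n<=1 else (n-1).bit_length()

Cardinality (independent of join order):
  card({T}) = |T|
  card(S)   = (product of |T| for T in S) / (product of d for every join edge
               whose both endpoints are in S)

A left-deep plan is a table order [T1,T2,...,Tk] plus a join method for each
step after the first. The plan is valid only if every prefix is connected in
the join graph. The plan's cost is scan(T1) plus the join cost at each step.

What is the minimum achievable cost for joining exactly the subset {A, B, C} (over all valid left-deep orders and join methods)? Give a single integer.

1840

Selinger DP over subsets of {A,B,C}:
  {A}: scan cost=40, card=40
  {C}: scan cost=40, card=40
  {B}: scan cost=250, card=250
  {AC}: card=200; try (C,nl_idx)→480, (A,nl_idx)→480, (C,hash)→560, (A,hash)→560, (C,merge)→600, (A,merge)→600 …(+2); best=480 via (C,nl_idx)
  {AB}: card=500; try (B,nl_idx)→860, (A,hash)→980, (A,nl_idx)→2250, (B,merge)→2570, (A,merge)→2780, (B,hash)→4080 …(+2); best=860 via (B,nl_idx)
  {ABC}: card=2500; try (C,hash)→1840, (B,merge)→4530, (B,nl_idx)→4580, (B,hash)→4680, (C,merge)→6140, (C,nl_idx)→6360 …(+2); best=1840 via (C,hash)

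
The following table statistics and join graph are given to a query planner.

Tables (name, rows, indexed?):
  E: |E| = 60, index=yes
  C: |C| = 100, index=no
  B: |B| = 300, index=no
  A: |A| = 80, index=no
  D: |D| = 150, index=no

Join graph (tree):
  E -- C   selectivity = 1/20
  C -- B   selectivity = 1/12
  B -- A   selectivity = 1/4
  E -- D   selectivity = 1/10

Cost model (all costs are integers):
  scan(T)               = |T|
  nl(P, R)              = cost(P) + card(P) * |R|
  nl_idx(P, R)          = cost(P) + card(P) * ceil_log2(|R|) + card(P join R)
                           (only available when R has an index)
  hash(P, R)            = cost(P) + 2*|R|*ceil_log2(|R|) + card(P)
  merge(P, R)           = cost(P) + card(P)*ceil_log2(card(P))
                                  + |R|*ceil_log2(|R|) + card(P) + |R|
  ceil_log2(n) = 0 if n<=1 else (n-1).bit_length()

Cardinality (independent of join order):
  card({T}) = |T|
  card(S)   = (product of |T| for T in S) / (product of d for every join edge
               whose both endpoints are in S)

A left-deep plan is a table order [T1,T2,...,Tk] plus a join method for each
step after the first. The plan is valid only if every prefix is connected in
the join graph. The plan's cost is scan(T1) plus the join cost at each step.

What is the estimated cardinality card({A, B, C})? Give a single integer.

Tables in S: A(80), B(300), C(100)
Edges inside S: C-B(d=12), B-A(d=4)
numerator = 80 * 300 * 100 = 2400000
denominator = 12 * 4 = 48
card(S) = 2400000 / 48 = 50000

50000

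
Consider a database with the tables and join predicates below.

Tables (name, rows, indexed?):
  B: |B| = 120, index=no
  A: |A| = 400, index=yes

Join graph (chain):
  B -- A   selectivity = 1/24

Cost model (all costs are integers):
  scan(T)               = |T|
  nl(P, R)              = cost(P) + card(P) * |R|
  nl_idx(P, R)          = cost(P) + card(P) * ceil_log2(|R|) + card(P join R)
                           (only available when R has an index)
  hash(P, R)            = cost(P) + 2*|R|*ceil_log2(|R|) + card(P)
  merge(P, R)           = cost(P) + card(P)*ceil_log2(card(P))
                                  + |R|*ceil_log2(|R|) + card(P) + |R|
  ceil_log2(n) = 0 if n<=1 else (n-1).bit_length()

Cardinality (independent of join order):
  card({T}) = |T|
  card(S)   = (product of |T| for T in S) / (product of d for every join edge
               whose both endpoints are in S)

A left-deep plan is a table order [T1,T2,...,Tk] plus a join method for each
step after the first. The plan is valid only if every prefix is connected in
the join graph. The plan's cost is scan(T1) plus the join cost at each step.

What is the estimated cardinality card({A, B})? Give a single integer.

Tables in S: A(400), B(120)
Edges inside S: B-A(d=24)
numerator = 400 * 120 = 48000
denominator = 24 = 24
card(S) = 48000 / 24 = 2000

2000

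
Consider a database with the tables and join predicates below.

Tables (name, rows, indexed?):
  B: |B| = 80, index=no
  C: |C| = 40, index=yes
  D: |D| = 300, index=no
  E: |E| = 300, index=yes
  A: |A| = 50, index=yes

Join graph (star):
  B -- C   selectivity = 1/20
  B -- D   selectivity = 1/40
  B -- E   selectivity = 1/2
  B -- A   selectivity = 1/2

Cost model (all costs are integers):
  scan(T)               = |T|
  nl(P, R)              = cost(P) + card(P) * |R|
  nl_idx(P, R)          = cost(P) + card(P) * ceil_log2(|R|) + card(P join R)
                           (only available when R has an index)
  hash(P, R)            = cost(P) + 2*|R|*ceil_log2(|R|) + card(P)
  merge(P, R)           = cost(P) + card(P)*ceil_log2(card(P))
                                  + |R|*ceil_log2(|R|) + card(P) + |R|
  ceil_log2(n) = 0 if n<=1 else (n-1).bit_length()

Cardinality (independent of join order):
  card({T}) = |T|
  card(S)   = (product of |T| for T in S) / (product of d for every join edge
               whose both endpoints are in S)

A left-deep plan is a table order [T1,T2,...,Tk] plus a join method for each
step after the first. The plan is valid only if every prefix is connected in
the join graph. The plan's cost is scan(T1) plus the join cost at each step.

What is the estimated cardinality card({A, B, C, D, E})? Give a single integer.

Tables in S: A(50), B(80), C(40), D(300), E(300)
Edges inside S: B-C(d=20), B-D(d=40), B-E(d=2), B-A(d=2)
numerator = 50 * 80 * 40 * 300 * 300 = 14400000000
denominator = 20 * 40 * 2 * 2 = 3200
card(S) = 14400000000 / 3200 = 4500000

4500000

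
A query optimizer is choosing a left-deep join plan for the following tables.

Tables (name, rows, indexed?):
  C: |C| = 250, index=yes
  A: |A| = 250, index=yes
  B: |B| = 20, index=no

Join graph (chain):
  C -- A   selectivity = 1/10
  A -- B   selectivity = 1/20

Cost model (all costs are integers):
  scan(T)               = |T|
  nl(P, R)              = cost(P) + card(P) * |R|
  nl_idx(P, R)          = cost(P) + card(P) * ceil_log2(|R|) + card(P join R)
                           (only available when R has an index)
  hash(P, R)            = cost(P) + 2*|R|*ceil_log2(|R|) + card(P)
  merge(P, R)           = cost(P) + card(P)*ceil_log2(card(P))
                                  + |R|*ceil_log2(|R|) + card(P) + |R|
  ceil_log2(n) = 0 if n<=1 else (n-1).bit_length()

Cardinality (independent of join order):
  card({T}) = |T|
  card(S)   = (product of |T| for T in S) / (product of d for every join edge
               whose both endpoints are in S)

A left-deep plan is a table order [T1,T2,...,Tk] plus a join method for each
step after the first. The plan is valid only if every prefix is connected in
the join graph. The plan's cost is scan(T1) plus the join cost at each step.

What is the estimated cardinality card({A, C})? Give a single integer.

Tables in S: A(250), C(250)
Edges inside S: C-A(d=10)
numerator = 250 * 250 = 62500
denominator = 10 = 10
card(S) = 62500 / 10 = 6250

6250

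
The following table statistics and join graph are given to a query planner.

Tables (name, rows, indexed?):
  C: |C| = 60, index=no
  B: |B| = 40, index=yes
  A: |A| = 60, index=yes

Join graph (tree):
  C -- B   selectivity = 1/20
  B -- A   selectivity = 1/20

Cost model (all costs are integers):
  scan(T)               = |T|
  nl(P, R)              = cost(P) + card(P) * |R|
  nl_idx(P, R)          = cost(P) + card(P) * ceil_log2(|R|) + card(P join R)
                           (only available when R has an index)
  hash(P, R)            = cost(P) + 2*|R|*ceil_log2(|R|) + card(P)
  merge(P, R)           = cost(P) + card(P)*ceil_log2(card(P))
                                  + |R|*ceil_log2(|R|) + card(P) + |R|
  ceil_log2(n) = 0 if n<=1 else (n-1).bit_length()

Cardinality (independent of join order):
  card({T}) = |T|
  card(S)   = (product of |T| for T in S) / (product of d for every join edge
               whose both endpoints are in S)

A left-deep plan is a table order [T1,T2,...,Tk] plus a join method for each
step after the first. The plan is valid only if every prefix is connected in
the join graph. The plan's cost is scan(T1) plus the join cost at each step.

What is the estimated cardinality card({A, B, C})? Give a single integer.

360

Tables in S: A(60), B(40), C(60)
Edges inside S: C-B(d=20), B-A(d=20)
numerator = 60 * 40 * 60 = 144000
denominator = 20 * 20 = 400
card(S) = 144000 / 400 = 360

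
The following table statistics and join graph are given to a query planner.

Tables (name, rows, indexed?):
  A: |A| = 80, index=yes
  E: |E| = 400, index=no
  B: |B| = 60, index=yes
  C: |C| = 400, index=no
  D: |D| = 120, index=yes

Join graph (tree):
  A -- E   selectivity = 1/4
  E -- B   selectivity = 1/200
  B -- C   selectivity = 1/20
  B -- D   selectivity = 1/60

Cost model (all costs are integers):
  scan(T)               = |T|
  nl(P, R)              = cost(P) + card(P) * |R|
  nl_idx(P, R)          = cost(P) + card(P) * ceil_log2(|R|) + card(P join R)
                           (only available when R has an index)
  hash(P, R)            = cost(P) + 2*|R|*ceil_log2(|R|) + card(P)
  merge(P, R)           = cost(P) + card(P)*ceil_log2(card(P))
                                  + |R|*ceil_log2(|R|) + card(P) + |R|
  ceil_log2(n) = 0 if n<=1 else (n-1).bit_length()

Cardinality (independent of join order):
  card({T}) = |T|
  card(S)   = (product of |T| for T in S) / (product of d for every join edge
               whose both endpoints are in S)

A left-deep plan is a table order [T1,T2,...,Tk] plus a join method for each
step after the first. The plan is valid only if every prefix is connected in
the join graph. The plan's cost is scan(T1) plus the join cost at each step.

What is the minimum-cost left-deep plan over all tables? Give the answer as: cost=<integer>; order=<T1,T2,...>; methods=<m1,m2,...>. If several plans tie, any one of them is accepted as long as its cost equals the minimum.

Selinger DP (subsets sized 1..n):
  {A}: scan cost=80, card=80
  {E}: scan cost=400, card=400
  {B}: scan cost=60, card=60
  {C}: scan cost=400, card=400
  {D}: scan cost=120, card=120
  {AE}: card=8000; try (A,hash)→1920, (E,merge)→4720, (A,merge)→5040, (E,hash)→7360, (A,nl_idx)→11200, (E,nl)→32080 …(+1); best=1920 via (A,hash)
  {BE}: card=120; try (B,hash)→1520, (B,nl_idx)→2920, (E,merge)→4480, (B,merge)→4820, (E,hash)→7320, (E,nl)→24060 …(+1); best=1520 via (B,hash)
  {BC}: card=1200; try (B,hash)→1520, (B,nl_idx)→4000, (C,merge)→4480, (B,merge)→4820, (C,hash)→7320, (C,nl)→24060 …(+1); best=1520 via (B,hash)
  {BD}: card=120; try (D,nl_idx)→600, (B,hash)→960, (B,nl_idx)→960, (D,merge)→1440, (B,merge)→1500, (D,hash)→1800 …(+2); best=600 via (D,nl_idx)
  {ABE}: card=2400; try (A,hash)→2760, (A,merge)→3120, (A,nl_idx)→4760, (B,hash)→10640, (A,nl)→11120, (B,nl_idx)→52320 …(+2); best=2760 via (A,hash)
  {BCE}: card=2400; try (C,merge)→6480, (C,hash)→8840, (E,hash)→9920, (E,merge)→19920, (C,nl)→49520, (E,nl)→481520; best=6480 via (C,merge)
  {BDE}: card=240; try (D,nl_idx)→2600, (D,hash)→3320, (D,merge)→3440, (E,merge)→5560, (E,hash)→7920, (D,nl)→15920 …(+1); best=2600 via (D,nl_idx)
  {BCD}: card=2400; try (D,hash)→4400, (C,merge)→5560, (C,hash)→7920, (D,nl_idx)→12320, (D,merge)→16880, (C,nl)→48600 …(+1); best=4400 via (D,hash)
  {ABCE}: card=48000; try (A,hash)→10000, (C,hash)→12360, (C,merge)→37960, (A,merge)→38320, (A,nl_idx)→71280, (A,nl)→198480 …(+1); best=10000 via (A,hash)
  {ABDE}: card=4800; try (A,hash)→3960, (A,merge)→5400, (D,hash)→6840, (A,nl_idx)→9080, (A,nl)→21800, (D,nl_idx)→24360 …(+2); best=3960 via (A,hash)
  {BCDE}: card=4800; try (C,merge)→8760, (C,hash)→10040, (D,hash)→10560, (E,hash)→14000, (D,nl_idx)→28080, (D,merge)→38640 …(+4); best=8760 via (C,merge)
  {ABCDE}: card=96000; try (A,hash)→14680, (C,hash)→15960, (D,hash)→59680, (C,merge)→75160, (A,merge)→76600, (A,nl_idx)→138360 …(+5); best=14680 via (A,hash)

cost=14680; order=E,B,D,C,A; methods=hash,nl_idx,merge,hash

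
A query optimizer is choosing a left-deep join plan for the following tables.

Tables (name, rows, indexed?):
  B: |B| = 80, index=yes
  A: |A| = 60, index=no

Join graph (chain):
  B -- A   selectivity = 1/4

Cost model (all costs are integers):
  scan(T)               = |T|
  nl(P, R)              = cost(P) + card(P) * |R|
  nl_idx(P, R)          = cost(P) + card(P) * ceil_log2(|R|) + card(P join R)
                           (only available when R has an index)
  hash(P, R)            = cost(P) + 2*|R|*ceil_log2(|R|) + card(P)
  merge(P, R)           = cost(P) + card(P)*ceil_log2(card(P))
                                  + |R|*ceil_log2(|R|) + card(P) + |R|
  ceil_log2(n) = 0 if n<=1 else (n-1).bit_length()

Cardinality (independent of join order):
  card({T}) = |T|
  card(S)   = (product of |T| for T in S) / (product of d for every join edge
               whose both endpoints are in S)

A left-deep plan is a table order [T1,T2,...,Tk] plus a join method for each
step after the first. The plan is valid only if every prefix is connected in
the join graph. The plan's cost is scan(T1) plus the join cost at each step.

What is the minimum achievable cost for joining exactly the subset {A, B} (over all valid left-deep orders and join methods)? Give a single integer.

Selinger DP over subsets of {A,B}:
  {B}: scan cost=80, card=80
  {A}: scan cost=60, card=60
  {AB}: card=1200; try (A,hash)→880, (B,merge)→1120, (A,merge)→1140, (B,hash)→1240, (B,nl_idx)→1680, (B,nl)→4860 …(+1); best=880 via (A,hash)

880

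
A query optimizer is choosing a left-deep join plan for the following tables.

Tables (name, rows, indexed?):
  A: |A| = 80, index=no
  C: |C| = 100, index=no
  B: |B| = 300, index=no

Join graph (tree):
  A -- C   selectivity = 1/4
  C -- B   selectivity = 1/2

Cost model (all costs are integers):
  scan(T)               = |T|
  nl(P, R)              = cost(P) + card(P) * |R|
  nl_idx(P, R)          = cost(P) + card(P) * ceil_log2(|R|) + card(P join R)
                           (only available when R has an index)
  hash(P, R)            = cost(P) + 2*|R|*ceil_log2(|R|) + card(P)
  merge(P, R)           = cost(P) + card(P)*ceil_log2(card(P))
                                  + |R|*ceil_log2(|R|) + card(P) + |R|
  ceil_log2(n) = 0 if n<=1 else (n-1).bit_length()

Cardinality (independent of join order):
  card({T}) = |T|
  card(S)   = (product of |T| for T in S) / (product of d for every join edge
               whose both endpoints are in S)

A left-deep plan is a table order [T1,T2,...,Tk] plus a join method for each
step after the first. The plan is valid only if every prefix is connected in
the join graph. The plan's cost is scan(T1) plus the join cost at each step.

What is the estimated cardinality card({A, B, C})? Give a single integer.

300000

Tables in S: A(80), B(300), C(100)
Edges inside S: A-C(d=4), C-B(d=2)
numerator = 80 * 300 * 100 = 2400000
denominator = 4 * 2 = 8
card(S) = 2400000 / 8 = 300000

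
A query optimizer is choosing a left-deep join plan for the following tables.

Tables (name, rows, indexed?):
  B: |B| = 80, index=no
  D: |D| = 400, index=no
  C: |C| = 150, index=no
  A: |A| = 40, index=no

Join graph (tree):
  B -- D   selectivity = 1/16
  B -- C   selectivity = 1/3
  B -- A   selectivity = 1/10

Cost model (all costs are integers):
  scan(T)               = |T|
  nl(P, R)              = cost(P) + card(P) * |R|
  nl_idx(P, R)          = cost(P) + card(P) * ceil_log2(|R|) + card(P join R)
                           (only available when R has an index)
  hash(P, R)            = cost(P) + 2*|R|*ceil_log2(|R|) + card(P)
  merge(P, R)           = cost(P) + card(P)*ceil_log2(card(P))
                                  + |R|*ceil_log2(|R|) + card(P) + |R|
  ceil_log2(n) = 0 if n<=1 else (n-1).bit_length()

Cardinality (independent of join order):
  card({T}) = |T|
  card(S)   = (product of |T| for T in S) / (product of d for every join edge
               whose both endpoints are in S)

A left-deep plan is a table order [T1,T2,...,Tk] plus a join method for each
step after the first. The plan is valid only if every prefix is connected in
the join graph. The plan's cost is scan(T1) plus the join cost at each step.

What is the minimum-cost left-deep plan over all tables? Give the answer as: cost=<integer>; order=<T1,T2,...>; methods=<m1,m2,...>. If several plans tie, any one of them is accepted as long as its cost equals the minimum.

cost=14800; order=D,B,A,C; methods=hash,hash,hash

Selinger DP (subsets sized 1..n):
  {B}: scan cost=80, card=80
  {D}: scan cost=400, card=400
  {C}: scan cost=150, card=150
  {A}: scan cost=40, card=40
  {BD}: card=2000; try (B,hash)→1920, (D,merge)→4720, (B,merge)→5040, (D,hash)→7360, (D,nl)→32080, (B,nl)→32400; best=1920 via (B,hash)
  {BC}: card=4000; try (B,hash)→1420, (C,merge)→2070, (B,merge)→2140, (C,hash)→2560, (C,nl)→12080, (B,nl)→12150; best=1420 via (B,hash)
  {AB}: card=320; try (A,hash)→640, (B,merge)→960, (A,merge)→1000, (B,hash)→1200, (B,nl)→3240, (A,nl)→3280; best=640 via (A,hash)
  {BCD}: card=100000; try (C,hash)→6320, (D,hash)→12620, (C,merge)→27270, (D,merge)→57420, (C,nl)→301920, (D,nl)→1601420; best=6320 via (C,hash)
  {ABD}: card=8000; try (A,hash)→4400, (D,merge)→7840, (D,hash)→8160, (A,merge)→26200, (A,nl)→81920, (D,nl)→128640; best=4400 via (A,hash)
  {ABC}: card=16000; try (C,hash)→3360, (C,merge)→5190, (A,hash)→5900, (C,nl)→48640, (A,merge)→53700, (A,nl)→161420; best=3360 via (C,hash)
  {ABCD}: card=400000; try (C,hash)→14800, (D,hash)→26560, (A,hash)→106800, (C,merge)→117750, (D,merge)→247360, (C,nl)→1204400 …(+3); best=14800 via (C,hash)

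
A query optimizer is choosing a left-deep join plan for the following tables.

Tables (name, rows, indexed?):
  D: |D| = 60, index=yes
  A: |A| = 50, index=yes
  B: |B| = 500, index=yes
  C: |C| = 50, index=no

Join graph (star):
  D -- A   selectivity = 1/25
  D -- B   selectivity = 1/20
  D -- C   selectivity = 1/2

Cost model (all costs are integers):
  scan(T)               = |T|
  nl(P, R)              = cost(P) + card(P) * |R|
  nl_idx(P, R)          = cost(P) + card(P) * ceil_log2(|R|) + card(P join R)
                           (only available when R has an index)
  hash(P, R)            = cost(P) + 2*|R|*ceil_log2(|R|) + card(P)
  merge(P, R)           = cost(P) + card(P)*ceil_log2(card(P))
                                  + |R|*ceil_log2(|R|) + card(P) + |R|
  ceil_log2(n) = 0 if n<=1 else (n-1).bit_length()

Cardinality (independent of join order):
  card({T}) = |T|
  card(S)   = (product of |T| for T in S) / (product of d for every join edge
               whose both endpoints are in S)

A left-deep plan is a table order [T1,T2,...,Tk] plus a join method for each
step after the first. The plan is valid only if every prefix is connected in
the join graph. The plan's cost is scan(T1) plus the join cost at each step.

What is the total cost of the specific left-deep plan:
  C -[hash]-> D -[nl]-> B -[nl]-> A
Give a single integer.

step 1: scan C: cost=50, card=50
step 2: join D via hash
    card(P join D) = 50*60/(2) = 1500
    cost = 50 + 2*60*6 + 50 = 820
step 3: join B via nl
    card(P join B) = 1500*500/(20) = 37500
    cost = 820 + 1500*500 = 750820
step 4: join A via nl
    card(P join A) = 37500*50/(25) = 75000
    cost = 750820 + 37500*50 = 2625820

2625820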